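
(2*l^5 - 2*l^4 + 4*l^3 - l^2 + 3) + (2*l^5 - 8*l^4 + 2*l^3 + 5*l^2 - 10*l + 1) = 4*l^5 - 10*l^4 + 6*l^3 + 4*l^2 - 10*l + 4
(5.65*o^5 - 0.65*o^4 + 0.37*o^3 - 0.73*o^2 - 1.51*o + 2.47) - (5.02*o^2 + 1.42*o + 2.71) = 5.65*o^5 - 0.65*o^4 + 0.37*o^3 - 5.75*o^2 - 2.93*o - 0.24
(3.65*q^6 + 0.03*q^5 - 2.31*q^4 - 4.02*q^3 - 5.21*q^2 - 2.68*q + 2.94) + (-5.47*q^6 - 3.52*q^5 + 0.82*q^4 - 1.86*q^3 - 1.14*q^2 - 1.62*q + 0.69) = -1.82*q^6 - 3.49*q^5 - 1.49*q^4 - 5.88*q^3 - 6.35*q^2 - 4.3*q + 3.63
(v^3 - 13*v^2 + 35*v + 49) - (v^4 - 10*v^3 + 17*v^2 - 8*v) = -v^4 + 11*v^3 - 30*v^2 + 43*v + 49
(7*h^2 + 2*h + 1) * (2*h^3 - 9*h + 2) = 14*h^5 + 4*h^4 - 61*h^3 - 4*h^2 - 5*h + 2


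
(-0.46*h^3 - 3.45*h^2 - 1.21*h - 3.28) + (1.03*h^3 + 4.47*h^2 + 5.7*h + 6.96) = 0.57*h^3 + 1.02*h^2 + 4.49*h + 3.68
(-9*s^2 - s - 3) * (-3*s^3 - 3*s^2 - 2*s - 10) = 27*s^5 + 30*s^4 + 30*s^3 + 101*s^2 + 16*s + 30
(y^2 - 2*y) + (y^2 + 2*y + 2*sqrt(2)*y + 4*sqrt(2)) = 2*y^2 + 2*sqrt(2)*y + 4*sqrt(2)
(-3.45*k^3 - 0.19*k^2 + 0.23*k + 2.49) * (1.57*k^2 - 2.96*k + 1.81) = -5.4165*k^5 + 9.9137*k^4 - 5.321*k^3 + 2.8846*k^2 - 6.9541*k + 4.5069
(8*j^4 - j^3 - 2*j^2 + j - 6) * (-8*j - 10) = -64*j^5 - 72*j^4 + 26*j^3 + 12*j^2 + 38*j + 60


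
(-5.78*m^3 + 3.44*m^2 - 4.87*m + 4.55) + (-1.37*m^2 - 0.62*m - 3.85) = -5.78*m^3 + 2.07*m^2 - 5.49*m + 0.7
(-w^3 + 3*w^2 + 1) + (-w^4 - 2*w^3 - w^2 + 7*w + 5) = -w^4 - 3*w^3 + 2*w^2 + 7*w + 6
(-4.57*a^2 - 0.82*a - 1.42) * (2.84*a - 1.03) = -12.9788*a^3 + 2.3783*a^2 - 3.1882*a + 1.4626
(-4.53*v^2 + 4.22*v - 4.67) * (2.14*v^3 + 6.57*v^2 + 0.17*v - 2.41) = -9.6942*v^5 - 20.7313*v^4 + 16.9615*v^3 - 19.0472*v^2 - 10.9641*v + 11.2547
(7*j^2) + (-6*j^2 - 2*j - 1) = j^2 - 2*j - 1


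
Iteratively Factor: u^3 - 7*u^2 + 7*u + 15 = (u - 3)*(u^2 - 4*u - 5) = (u - 3)*(u + 1)*(u - 5)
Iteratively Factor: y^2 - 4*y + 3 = (y - 1)*(y - 3)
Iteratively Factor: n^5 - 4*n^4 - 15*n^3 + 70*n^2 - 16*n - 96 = (n + 4)*(n^4 - 8*n^3 + 17*n^2 + 2*n - 24) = (n + 1)*(n + 4)*(n^3 - 9*n^2 + 26*n - 24) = (n - 4)*(n + 1)*(n + 4)*(n^2 - 5*n + 6) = (n - 4)*(n - 2)*(n + 1)*(n + 4)*(n - 3)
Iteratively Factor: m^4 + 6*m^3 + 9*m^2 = (m + 3)*(m^3 + 3*m^2) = m*(m + 3)*(m^2 + 3*m) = m*(m + 3)^2*(m)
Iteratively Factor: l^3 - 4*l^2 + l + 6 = (l + 1)*(l^2 - 5*l + 6) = (l - 2)*(l + 1)*(l - 3)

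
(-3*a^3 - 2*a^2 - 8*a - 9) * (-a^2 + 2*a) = 3*a^5 - 4*a^4 + 4*a^3 - 7*a^2 - 18*a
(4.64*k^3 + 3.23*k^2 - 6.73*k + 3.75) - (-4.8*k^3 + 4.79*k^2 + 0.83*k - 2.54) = 9.44*k^3 - 1.56*k^2 - 7.56*k + 6.29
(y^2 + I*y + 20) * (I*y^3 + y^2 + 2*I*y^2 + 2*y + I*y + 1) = I*y^5 + 2*I*y^4 + 22*I*y^3 + 20*y^2 + 42*I*y^2 + 40*y + 21*I*y + 20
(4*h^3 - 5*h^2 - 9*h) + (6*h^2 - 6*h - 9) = 4*h^3 + h^2 - 15*h - 9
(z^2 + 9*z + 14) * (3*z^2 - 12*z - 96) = 3*z^4 + 15*z^3 - 162*z^2 - 1032*z - 1344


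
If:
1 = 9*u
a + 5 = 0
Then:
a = -5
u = 1/9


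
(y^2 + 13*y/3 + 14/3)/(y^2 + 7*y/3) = (y + 2)/y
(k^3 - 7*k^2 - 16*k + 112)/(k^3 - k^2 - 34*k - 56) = (k - 4)/(k + 2)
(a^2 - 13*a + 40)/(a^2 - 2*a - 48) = (a - 5)/(a + 6)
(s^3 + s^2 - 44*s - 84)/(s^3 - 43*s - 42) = (s + 2)/(s + 1)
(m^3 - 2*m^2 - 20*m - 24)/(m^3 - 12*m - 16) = (m - 6)/(m - 4)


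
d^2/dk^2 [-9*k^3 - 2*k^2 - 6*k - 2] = -54*k - 4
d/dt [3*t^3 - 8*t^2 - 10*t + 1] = 9*t^2 - 16*t - 10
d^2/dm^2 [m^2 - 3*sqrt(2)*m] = 2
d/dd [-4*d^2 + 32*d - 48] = 32 - 8*d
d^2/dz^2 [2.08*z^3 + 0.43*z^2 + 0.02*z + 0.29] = 12.48*z + 0.86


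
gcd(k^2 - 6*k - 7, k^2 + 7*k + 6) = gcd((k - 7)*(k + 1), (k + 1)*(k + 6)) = k + 1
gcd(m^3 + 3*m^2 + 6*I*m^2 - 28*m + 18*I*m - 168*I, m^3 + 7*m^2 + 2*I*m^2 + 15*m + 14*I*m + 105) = m + 7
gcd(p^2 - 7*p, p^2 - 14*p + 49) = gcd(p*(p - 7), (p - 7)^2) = p - 7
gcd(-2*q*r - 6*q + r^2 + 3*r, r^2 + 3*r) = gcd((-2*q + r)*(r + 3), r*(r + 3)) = r + 3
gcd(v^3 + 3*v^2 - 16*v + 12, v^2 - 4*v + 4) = v - 2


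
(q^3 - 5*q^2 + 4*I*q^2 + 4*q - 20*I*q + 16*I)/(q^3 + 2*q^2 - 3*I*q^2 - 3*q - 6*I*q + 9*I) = (q^2 + 4*q*(-1 + I) - 16*I)/(q^2 + 3*q*(1 - I) - 9*I)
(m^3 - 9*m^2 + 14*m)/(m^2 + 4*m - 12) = m*(m - 7)/(m + 6)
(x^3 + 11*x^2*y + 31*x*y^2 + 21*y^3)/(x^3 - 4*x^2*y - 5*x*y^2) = (x^2 + 10*x*y + 21*y^2)/(x*(x - 5*y))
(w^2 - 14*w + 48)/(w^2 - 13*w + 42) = (w - 8)/(w - 7)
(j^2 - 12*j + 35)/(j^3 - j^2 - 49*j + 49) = (j - 5)/(j^2 + 6*j - 7)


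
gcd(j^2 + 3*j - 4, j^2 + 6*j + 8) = j + 4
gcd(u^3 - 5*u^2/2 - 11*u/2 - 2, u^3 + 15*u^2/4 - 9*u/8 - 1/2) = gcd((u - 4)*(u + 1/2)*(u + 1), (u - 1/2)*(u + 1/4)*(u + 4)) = 1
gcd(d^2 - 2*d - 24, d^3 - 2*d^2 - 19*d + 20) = d + 4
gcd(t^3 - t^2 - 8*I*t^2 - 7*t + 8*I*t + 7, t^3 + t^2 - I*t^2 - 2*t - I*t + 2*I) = t^2 + t*(-1 - I) + I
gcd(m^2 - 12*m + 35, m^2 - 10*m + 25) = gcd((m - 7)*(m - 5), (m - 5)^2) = m - 5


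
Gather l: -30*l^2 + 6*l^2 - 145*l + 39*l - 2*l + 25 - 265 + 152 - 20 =-24*l^2 - 108*l - 108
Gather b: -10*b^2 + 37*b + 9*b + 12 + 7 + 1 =-10*b^2 + 46*b + 20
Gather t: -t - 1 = -t - 1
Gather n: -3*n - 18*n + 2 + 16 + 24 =42 - 21*n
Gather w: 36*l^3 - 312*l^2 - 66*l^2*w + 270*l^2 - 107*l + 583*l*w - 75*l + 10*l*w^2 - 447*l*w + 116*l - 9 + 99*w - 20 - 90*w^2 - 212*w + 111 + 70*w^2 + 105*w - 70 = 36*l^3 - 42*l^2 - 66*l + w^2*(10*l - 20) + w*(-66*l^2 + 136*l - 8) + 12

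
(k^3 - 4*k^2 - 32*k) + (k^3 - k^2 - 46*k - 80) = 2*k^3 - 5*k^2 - 78*k - 80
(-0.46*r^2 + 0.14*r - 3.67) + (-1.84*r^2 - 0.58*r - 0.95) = -2.3*r^2 - 0.44*r - 4.62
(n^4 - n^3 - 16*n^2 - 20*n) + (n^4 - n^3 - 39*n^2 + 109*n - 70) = 2*n^4 - 2*n^3 - 55*n^2 + 89*n - 70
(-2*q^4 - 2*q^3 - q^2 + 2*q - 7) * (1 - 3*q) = 6*q^5 + 4*q^4 + q^3 - 7*q^2 + 23*q - 7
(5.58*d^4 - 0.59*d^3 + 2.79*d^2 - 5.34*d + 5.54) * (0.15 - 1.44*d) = -8.0352*d^5 + 1.6866*d^4 - 4.1061*d^3 + 8.1081*d^2 - 8.7786*d + 0.831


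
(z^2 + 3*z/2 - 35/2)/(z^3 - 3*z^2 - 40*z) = (z - 7/2)/(z*(z - 8))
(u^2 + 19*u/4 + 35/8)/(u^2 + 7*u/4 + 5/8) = (2*u + 7)/(2*u + 1)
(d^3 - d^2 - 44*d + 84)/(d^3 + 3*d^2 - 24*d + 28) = (d - 6)/(d - 2)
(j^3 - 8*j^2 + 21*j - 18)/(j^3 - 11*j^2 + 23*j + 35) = (j^3 - 8*j^2 + 21*j - 18)/(j^3 - 11*j^2 + 23*j + 35)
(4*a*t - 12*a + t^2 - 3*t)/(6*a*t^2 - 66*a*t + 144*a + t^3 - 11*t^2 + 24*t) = (4*a + t)/(6*a*t - 48*a + t^2 - 8*t)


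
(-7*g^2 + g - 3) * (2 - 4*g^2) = 28*g^4 - 4*g^3 - 2*g^2 + 2*g - 6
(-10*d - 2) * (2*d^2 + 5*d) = -20*d^3 - 54*d^2 - 10*d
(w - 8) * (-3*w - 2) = -3*w^2 + 22*w + 16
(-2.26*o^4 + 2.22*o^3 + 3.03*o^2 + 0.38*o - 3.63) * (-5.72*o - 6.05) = 12.9272*o^5 + 0.974599999999997*o^4 - 30.7626*o^3 - 20.5051*o^2 + 18.4646*o + 21.9615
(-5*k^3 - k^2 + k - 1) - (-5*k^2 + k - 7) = -5*k^3 + 4*k^2 + 6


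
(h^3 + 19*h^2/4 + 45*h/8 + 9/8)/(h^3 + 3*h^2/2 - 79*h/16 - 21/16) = 2*(2*h + 3)/(4*h - 7)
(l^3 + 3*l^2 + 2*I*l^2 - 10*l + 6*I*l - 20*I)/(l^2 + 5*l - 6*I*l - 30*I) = (l^2 + 2*l*(-1 + I) - 4*I)/(l - 6*I)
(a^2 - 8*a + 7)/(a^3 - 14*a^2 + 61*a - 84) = (a - 1)/(a^2 - 7*a + 12)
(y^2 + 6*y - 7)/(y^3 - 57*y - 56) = (y - 1)/(y^2 - 7*y - 8)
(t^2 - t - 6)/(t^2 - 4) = (t - 3)/(t - 2)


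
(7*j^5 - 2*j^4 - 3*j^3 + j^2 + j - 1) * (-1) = -7*j^5 + 2*j^4 + 3*j^3 - j^2 - j + 1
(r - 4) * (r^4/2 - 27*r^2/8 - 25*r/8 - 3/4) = r^5/2 - 2*r^4 - 27*r^3/8 + 83*r^2/8 + 47*r/4 + 3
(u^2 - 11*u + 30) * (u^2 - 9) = u^4 - 11*u^3 + 21*u^2 + 99*u - 270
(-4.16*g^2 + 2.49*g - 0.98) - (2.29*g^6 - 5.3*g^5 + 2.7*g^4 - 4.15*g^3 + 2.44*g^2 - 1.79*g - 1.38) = -2.29*g^6 + 5.3*g^5 - 2.7*g^4 + 4.15*g^3 - 6.6*g^2 + 4.28*g + 0.4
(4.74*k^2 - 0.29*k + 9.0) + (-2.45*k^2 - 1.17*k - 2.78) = 2.29*k^2 - 1.46*k + 6.22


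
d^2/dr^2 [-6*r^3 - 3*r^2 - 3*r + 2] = -36*r - 6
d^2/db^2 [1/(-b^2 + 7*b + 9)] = 2*(-b^2 + 7*b + (2*b - 7)^2 + 9)/(-b^2 + 7*b + 9)^3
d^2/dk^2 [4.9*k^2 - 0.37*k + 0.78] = 9.80000000000000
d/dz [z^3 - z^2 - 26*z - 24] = 3*z^2 - 2*z - 26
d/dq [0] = 0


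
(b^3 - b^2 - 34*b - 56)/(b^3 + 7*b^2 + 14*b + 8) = (b - 7)/(b + 1)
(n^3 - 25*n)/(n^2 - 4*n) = (n^2 - 25)/(n - 4)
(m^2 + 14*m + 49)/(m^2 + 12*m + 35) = (m + 7)/(m + 5)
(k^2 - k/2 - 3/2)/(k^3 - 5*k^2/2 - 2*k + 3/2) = (2*k - 3)/(2*k^2 - 7*k + 3)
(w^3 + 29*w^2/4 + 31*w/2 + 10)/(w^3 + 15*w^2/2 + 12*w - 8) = (4*w^2 + 13*w + 10)/(2*(2*w^2 + 7*w - 4))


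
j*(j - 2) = j^2 - 2*j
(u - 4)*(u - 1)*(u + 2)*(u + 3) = u^4 - 15*u^2 - 10*u + 24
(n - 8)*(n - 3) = n^2 - 11*n + 24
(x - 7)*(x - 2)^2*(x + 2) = x^4 - 9*x^3 + 10*x^2 + 36*x - 56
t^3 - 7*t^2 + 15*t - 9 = (t - 3)^2*(t - 1)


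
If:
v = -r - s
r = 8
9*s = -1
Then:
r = 8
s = -1/9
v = -71/9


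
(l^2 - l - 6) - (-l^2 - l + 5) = 2*l^2 - 11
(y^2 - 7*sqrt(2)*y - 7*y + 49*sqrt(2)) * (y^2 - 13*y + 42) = y^4 - 20*y^3 - 7*sqrt(2)*y^3 + 133*y^2 + 140*sqrt(2)*y^2 - 931*sqrt(2)*y - 294*y + 2058*sqrt(2)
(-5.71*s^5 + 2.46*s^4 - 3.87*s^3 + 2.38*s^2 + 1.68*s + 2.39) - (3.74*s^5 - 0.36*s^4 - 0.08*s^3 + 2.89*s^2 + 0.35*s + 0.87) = -9.45*s^5 + 2.82*s^4 - 3.79*s^3 - 0.51*s^2 + 1.33*s + 1.52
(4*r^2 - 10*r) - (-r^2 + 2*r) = 5*r^2 - 12*r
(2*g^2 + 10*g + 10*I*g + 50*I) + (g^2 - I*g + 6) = 3*g^2 + 10*g + 9*I*g + 6 + 50*I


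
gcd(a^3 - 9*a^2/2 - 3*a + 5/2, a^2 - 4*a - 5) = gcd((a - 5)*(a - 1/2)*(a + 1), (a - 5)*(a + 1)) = a^2 - 4*a - 5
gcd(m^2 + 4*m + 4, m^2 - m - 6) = m + 2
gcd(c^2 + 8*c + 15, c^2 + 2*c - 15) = c + 5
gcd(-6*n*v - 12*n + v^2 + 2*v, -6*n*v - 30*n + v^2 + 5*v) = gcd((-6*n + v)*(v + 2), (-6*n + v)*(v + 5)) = -6*n + v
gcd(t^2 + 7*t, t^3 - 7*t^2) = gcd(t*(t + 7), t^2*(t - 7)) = t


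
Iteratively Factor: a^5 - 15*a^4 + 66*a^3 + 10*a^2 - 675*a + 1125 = (a - 5)*(a^4 - 10*a^3 + 16*a^2 + 90*a - 225) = (a - 5)*(a - 3)*(a^3 - 7*a^2 - 5*a + 75) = (a - 5)^2*(a - 3)*(a^2 - 2*a - 15) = (a - 5)^3*(a - 3)*(a + 3)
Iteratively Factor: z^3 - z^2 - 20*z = (z - 5)*(z^2 + 4*z) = z*(z - 5)*(z + 4)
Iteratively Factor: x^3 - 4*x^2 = (x)*(x^2 - 4*x) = x*(x - 4)*(x)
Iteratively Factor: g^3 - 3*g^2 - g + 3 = (g + 1)*(g^2 - 4*g + 3) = (g - 1)*(g + 1)*(g - 3)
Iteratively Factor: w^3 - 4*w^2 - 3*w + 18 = (w + 2)*(w^2 - 6*w + 9) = (w - 3)*(w + 2)*(w - 3)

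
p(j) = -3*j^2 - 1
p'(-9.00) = 54.00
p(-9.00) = -244.00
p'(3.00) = -18.00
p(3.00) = -28.00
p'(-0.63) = 3.78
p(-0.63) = -2.19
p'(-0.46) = 2.76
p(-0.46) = -1.63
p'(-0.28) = 1.68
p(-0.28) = -1.24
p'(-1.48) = 8.88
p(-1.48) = -7.57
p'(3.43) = -20.58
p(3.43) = -36.29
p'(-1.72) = 10.32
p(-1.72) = -9.88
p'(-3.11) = 18.66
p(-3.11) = -30.02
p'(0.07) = -0.42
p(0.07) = -1.01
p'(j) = -6*j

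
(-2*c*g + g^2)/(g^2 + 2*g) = (-2*c + g)/(g + 2)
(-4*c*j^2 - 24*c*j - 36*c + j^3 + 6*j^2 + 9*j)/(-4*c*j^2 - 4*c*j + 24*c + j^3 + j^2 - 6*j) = (j + 3)/(j - 2)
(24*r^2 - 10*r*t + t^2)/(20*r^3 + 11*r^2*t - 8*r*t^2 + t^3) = (6*r - t)/(5*r^2 + 4*r*t - t^2)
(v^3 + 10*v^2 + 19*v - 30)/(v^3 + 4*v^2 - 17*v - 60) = (v^2 + 5*v - 6)/(v^2 - v - 12)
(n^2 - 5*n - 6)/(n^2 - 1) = (n - 6)/(n - 1)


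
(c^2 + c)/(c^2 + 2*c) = (c + 1)/(c + 2)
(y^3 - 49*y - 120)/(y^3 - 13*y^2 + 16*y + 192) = (y + 5)/(y - 8)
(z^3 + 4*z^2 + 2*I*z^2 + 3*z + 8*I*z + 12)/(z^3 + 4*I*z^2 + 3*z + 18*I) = (z^2 + z*(4 - I) - 4*I)/(z^2 + I*z + 6)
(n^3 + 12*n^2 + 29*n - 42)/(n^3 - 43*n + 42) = (n + 6)/(n - 6)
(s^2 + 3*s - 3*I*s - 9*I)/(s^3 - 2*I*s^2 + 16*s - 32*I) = (s^2 + 3*s*(1 - I) - 9*I)/(s^3 - 2*I*s^2 + 16*s - 32*I)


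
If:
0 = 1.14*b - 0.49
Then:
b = 0.43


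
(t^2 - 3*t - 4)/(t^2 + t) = (t - 4)/t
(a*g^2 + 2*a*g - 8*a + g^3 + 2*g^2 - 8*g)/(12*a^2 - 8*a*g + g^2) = (a*g^2 + 2*a*g - 8*a + g^3 + 2*g^2 - 8*g)/(12*a^2 - 8*a*g + g^2)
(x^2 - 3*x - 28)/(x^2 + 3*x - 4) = (x - 7)/(x - 1)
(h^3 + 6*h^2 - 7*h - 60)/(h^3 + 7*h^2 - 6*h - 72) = (h + 5)/(h + 6)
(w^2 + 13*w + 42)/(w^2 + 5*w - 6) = (w + 7)/(w - 1)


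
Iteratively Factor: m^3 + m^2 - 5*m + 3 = (m + 3)*(m^2 - 2*m + 1) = (m - 1)*(m + 3)*(m - 1)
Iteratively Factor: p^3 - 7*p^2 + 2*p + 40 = (p + 2)*(p^2 - 9*p + 20) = (p - 5)*(p + 2)*(p - 4)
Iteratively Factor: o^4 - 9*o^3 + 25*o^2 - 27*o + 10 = (o - 5)*(o^3 - 4*o^2 + 5*o - 2) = (o - 5)*(o - 1)*(o^2 - 3*o + 2) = (o - 5)*(o - 2)*(o - 1)*(o - 1)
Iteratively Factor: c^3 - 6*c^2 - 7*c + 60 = (c + 3)*(c^2 - 9*c + 20) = (c - 5)*(c + 3)*(c - 4)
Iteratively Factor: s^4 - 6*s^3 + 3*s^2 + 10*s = (s + 1)*(s^3 - 7*s^2 + 10*s) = (s - 5)*(s + 1)*(s^2 - 2*s) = s*(s - 5)*(s + 1)*(s - 2)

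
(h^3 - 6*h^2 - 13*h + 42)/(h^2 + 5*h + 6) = (h^2 - 9*h + 14)/(h + 2)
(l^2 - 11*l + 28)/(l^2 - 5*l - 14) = (l - 4)/(l + 2)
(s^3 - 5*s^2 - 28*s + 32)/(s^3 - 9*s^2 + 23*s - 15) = (s^2 - 4*s - 32)/(s^2 - 8*s + 15)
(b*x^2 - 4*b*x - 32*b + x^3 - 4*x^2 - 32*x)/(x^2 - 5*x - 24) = (b*x + 4*b + x^2 + 4*x)/(x + 3)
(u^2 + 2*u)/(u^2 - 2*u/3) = 3*(u + 2)/(3*u - 2)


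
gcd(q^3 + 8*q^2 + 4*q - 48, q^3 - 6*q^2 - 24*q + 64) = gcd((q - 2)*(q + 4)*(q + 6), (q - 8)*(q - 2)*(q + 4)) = q^2 + 2*q - 8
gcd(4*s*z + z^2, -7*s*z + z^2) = z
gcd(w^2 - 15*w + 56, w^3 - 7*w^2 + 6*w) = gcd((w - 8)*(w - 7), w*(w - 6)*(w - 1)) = 1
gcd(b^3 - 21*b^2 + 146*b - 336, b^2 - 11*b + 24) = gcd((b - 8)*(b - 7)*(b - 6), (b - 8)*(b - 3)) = b - 8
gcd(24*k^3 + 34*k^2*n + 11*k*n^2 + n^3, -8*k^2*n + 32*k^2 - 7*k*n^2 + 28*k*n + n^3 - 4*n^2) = k + n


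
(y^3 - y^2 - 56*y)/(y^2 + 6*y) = (y^2 - y - 56)/(y + 6)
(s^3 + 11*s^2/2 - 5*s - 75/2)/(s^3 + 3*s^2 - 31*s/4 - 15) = 2*(s^2 + 8*s + 15)/(2*s^2 + 11*s + 12)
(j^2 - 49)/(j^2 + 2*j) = (j^2 - 49)/(j*(j + 2))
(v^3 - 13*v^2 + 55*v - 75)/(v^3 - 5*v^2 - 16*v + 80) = (v^2 - 8*v + 15)/(v^2 - 16)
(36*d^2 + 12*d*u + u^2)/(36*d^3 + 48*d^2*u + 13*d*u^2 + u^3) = 1/(d + u)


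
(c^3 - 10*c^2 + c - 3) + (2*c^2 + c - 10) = c^3 - 8*c^2 + 2*c - 13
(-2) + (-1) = -3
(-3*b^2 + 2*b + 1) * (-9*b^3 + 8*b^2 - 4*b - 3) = 27*b^5 - 42*b^4 + 19*b^3 + 9*b^2 - 10*b - 3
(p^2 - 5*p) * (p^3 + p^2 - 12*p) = p^5 - 4*p^4 - 17*p^3 + 60*p^2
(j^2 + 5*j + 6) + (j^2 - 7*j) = 2*j^2 - 2*j + 6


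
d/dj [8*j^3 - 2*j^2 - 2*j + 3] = 24*j^2 - 4*j - 2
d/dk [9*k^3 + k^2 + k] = 27*k^2 + 2*k + 1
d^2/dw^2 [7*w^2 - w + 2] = 14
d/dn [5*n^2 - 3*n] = 10*n - 3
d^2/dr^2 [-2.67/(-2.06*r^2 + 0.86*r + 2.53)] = (22.660824*r^2 - 9.460344*r - 2.67*(4.12*r - 0.86)*(8.24*r - 1.72) - 27.831012)/(-2.06*r^2 + 0.86*r + 2.53)^3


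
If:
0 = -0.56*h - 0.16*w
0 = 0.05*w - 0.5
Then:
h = -2.86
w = 10.00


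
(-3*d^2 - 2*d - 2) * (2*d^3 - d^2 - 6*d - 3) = -6*d^5 - d^4 + 16*d^3 + 23*d^2 + 18*d + 6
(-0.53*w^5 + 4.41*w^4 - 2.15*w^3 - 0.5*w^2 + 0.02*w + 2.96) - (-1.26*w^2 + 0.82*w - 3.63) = -0.53*w^5 + 4.41*w^4 - 2.15*w^3 + 0.76*w^2 - 0.8*w + 6.59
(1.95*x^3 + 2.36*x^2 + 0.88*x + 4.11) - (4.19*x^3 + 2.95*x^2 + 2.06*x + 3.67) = -2.24*x^3 - 0.59*x^2 - 1.18*x + 0.44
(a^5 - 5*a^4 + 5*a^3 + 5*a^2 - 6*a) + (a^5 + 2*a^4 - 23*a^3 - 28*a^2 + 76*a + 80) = 2*a^5 - 3*a^4 - 18*a^3 - 23*a^2 + 70*a + 80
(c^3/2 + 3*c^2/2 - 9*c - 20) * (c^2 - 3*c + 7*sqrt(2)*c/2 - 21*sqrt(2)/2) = c^5/2 + 7*sqrt(2)*c^4/4 - 27*c^3/2 - 189*sqrt(2)*c^2/4 + 7*c^2 + 49*sqrt(2)*c/2 + 60*c + 210*sqrt(2)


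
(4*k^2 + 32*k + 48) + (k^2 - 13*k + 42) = 5*k^2 + 19*k + 90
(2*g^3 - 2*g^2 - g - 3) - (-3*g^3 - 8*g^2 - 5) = 5*g^3 + 6*g^2 - g + 2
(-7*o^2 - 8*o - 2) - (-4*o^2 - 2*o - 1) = -3*o^2 - 6*o - 1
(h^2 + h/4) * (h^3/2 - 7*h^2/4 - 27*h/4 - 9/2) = h^5/2 - 13*h^4/8 - 115*h^3/16 - 99*h^2/16 - 9*h/8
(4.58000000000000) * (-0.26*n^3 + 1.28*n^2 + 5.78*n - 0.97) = -1.1908*n^3 + 5.8624*n^2 + 26.4724*n - 4.4426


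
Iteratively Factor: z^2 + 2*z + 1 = (z + 1)*(z + 1)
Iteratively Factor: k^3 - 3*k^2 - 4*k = (k)*(k^2 - 3*k - 4) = k*(k + 1)*(k - 4)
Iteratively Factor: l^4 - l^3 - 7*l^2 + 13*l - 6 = (l - 2)*(l^3 + l^2 - 5*l + 3) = (l - 2)*(l + 3)*(l^2 - 2*l + 1) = (l - 2)*(l - 1)*(l + 3)*(l - 1)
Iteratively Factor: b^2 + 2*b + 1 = (b + 1)*(b + 1)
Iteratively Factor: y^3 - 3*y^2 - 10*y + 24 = (y - 4)*(y^2 + y - 6) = (y - 4)*(y - 2)*(y + 3)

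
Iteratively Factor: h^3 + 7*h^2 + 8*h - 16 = (h - 1)*(h^2 + 8*h + 16) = (h - 1)*(h + 4)*(h + 4)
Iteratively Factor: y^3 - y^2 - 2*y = (y + 1)*(y^2 - 2*y) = (y - 2)*(y + 1)*(y)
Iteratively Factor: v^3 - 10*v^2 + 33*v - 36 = (v - 4)*(v^2 - 6*v + 9) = (v - 4)*(v - 3)*(v - 3)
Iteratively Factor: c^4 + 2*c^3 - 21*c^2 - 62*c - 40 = (c + 4)*(c^3 - 2*c^2 - 13*c - 10) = (c + 1)*(c + 4)*(c^2 - 3*c - 10) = (c - 5)*(c + 1)*(c + 4)*(c + 2)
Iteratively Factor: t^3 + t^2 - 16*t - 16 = (t - 4)*(t^2 + 5*t + 4) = (t - 4)*(t + 1)*(t + 4)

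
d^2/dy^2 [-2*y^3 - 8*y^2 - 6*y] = -12*y - 16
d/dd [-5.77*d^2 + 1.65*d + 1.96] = 1.65 - 11.54*d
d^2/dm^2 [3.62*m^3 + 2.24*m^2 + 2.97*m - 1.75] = 21.72*m + 4.48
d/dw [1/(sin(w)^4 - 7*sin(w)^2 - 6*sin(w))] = 2*(-2*sin(w)^3 + 7*sin(w) + 3)*cos(w)/((-sin(w)^3 + 7*sin(w) + 6)^2*sin(w)^2)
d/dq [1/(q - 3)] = -1/(q - 3)^2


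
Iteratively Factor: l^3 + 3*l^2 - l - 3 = (l - 1)*(l^2 + 4*l + 3) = (l - 1)*(l + 3)*(l + 1)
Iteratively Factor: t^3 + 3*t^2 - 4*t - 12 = (t + 2)*(t^2 + t - 6) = (t + 2)*(t + 3)*(t - 2)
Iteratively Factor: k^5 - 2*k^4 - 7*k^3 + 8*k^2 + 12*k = (k + 2)*(k^4 - 4*k^3 + k^2 + 6*k) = (k + 1)*(k + 2)*(k^3 - 5*k^2 + 6*k) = k*(k + 1)*(k + 2)*(k^2 - 5*k + 6) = k*(k - 2)*(k + 1)*(k + 2)*(k - 3)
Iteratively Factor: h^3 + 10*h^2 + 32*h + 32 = (h + 2)*(h^2 + 8*h + 16) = (h + 2)*(h + 4)*(h + 4)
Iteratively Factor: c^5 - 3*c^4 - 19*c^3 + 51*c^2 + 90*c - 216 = (c - 2)*(c^4 - c^3 - 21*c^2 + 9*c + 108) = (c - 3)*(c - 2)*(c^3 + 2*c^2 - 15*c - 36) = (c - 4)*(c - 3)*(c - 2)*(c^2 + 6*c + 9) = (c - 4)*(c - 3)*(c - 2)*(c + 3)*(c + 3)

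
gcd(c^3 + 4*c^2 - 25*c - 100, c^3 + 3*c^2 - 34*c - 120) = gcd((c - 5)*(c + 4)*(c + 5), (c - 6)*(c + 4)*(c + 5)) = c^2 + 9*c + 20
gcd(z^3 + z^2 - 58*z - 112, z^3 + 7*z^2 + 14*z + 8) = z + 2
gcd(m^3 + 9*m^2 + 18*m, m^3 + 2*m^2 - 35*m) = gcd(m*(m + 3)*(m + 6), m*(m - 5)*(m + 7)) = m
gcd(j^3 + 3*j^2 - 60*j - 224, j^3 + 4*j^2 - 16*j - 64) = j + 4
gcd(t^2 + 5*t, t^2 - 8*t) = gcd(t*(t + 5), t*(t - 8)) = t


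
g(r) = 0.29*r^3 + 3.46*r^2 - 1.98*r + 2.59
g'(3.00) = 26.61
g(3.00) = 35.62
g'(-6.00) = -12.18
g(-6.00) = 76.39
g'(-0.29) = -3.91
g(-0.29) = 3.45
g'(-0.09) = -2.60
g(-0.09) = 2.80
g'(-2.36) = -13.47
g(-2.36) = 22.72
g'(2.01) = 15.44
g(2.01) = 14.94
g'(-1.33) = -9.64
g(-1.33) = 10.66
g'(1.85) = 13.80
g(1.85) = 12.61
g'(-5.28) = -14.26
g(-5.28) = 66.82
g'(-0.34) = -4.23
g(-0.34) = 3.65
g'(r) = 0.87*r^2 + 6.92*r - 1.98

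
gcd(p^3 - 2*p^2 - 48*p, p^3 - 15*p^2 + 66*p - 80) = p - 8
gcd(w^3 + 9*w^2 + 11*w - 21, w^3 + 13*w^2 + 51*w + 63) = w^2 + 10*w + 21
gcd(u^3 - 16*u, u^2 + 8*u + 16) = u + 4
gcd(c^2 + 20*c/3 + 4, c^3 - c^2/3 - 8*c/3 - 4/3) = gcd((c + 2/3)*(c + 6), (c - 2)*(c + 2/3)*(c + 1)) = c + 2/3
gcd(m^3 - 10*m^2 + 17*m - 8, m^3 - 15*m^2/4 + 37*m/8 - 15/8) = m - 1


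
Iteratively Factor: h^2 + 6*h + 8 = (h + 2)*(h + 4)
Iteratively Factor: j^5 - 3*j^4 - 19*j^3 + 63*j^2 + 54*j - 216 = (j + 4)*(j^4 - 7*j^3 + 9*j^2 + 27*j - 54) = (j - 3)*(j + 4)*(j^3 - 4*j^2 - 3*j + 18) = (j - 3)*(j + 2)*(j + 4)*(j^2 - 6*j + 9) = (j - 3)^2*(j + 2)*(j + 4)*(j - 3)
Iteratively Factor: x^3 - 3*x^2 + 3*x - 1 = (x - 1)*(x^2 - 2*x + 1) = (x - 1)^2*(x - 1)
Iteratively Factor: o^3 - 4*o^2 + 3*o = (o - 1)*(o^2 - 3*o) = (o - 3)*(o - 1)*(o)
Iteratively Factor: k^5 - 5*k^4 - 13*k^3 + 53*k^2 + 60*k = (k - 4)*(k^4 - k^3 - 17*k^2 - 15*k) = (k - 4)*(k + 1)*(k^3 - 2*k^2 - 15*k) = (k - 4)*(k + 1)*(k + 3)*(k^2 - 5*k) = (k - 5)*(k - 4)*(k + 1)*(k + 3)*(k)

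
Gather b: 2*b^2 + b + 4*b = 2*b^2 + 5*b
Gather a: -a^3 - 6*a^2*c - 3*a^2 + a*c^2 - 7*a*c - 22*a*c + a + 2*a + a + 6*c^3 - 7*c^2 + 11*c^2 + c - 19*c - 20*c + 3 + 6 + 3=-a^3 + a^2*(-6*c - 3) + a*(c^2 - 29*c + 4) + 6*c^3 + 4*c^2 - 38*c + 12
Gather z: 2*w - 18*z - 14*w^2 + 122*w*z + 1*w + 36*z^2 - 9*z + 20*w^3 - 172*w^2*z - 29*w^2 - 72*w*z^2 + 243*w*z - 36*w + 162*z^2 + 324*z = 20*w^3 - 43*w^2 - 33*w + z^2*(198 - 72*w) + z*(-172*w^2 + 365*w + 297)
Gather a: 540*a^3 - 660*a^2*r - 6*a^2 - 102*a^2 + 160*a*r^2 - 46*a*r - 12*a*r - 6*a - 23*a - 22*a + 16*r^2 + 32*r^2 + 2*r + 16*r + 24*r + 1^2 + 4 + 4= 540*a^3 + a^2*(-660*r - 108) + a*(160*r^2 - 58*r - 51) + 48*r^2 + 42*r + 9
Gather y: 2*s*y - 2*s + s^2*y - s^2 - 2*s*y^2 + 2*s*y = -s^2 - 2*s*y^2 - 2*s + y*(s^2 + 4*s)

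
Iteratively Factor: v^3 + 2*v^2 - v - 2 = (v - 1)*(v^2 + 3*v + 2) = (v - 1)*(v + 2)*(v + 1)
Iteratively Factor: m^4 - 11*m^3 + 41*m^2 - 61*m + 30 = (m - 2)*(m^3 - 9*m^2 + 23*m - 15) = (m - 5)*(m - 2)*(m^2 - 4*m + 3) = (m - 5)*(m - 2)*(m - 1)*(m - 3)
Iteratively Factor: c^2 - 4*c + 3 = (c - 3)*(c - 1)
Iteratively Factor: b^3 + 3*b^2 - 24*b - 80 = (b + 4)*(b^2 - b - 20) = (b - 5)*(b + 4)*(b + 4)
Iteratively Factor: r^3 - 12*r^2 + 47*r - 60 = (r - 3)*(r^2 - 9*r + 20) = (r - 4)*(r - 3)*(r - 5)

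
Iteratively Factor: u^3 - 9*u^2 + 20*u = (u)*(u^2 - 9*u + 20) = u*(u - 5)*(u - 4)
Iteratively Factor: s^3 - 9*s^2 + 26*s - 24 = (s - 3)*(s^2 - 6*s + 8) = (s - 3)*(s - 2)*(s - 4)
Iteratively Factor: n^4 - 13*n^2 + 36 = (n + 3)*(n^3 - 3*n^2 - 4*n + 12) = (n - 3)*(n + 3)*(n^2 - 4) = (n - 3)*(n - 2)*(n + 3)*(n + 2)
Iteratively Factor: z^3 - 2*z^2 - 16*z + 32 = (z - 4)*(z^2 + 2*z - 8) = (z - 4)*(z - 2)*(z + 4)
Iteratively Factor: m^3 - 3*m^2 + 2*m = (m - 1)*(m^2 - 2*m) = (m - 2)*(m - 1)*(m)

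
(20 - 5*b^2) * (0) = 0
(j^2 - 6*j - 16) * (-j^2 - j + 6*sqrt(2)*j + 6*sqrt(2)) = -j^4 + 5*j^3 + 6*sqrt(2)*j^3 - 30*sqrt(2)*j^2 + 22*j^2 - 132*sqrt(2)*j + 16*j - 96*sqrt(2)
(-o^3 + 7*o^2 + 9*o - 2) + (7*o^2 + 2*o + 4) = -o^3 + 14*o^2 + 11*o + 2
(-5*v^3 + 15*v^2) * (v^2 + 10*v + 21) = -5*v^5 - 35*v^4 + 45*v^3 + 315*v^2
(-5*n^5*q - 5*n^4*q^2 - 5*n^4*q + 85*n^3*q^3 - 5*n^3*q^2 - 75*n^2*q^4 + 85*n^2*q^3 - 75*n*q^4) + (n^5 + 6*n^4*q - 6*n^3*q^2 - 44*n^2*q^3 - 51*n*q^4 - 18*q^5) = -5*n^5*q + n^5 - 5*n^4*q^2 + n^4*q + 85*n^3*q^3 - 11*n^3*q^2 - 75*n^2*q^4 + 41*n^2*q^3 - 126*n*q^4 - 18*q^5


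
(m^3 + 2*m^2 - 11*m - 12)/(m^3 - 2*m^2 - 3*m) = (m + 4)/m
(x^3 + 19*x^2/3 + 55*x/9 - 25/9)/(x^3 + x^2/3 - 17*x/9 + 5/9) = (x + 5)/(x - 1)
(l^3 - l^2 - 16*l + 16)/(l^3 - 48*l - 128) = (l^2 - 5*l + 4)/(l^2 - 4*l - 32)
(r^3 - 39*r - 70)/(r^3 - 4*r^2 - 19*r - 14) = (r + 5)/(r + 1)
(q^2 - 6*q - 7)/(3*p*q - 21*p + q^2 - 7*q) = (q + 1)/(3*p + q)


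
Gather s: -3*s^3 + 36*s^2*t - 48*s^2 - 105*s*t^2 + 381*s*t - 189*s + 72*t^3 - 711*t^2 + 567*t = -3*s^3 + s^2*(36*t - 48) + s*(-105*t^2 + 381*t - 189) + 72*t^3 - 711*t^2 + 567*t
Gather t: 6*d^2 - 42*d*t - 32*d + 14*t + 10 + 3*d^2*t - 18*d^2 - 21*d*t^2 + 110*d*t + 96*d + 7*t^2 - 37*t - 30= -12*d^2 + 64*d + t^2*(7 - 21*d) + t*(3*d^2 + 68*d - 23) - 20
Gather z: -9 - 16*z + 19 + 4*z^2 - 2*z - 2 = 4*z^2 - 18*z + 8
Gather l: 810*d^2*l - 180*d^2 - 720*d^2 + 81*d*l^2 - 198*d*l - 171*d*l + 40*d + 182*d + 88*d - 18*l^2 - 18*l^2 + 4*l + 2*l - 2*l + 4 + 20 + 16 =-900*d^2 + 310*d + l^2*(81*d - 36) + l*(810*d^2 - 369*d + 4) + 40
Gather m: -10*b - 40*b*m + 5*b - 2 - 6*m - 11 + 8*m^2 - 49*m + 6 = -5*b + 8*m^2 + m*(-40*b - 55) - 7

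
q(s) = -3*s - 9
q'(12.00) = -3.00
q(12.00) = -45.00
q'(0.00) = -3.00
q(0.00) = -9.00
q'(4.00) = -3.00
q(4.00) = -21.00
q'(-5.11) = -3.00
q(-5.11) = 6.33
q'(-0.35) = -3.00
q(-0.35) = -7.95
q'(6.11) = -3.00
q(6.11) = -27.33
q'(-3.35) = -3.00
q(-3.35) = 1.05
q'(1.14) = -3.00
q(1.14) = -12.42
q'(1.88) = -3.00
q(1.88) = -14.64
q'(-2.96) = -3.00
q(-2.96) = -0.12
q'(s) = -3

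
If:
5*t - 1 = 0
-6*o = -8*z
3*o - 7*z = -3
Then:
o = 4/3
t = 1/5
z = 1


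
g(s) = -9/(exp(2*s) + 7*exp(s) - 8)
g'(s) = -9*(-2*exp(2*s) - 7*exp(s))/(exp(2*s) + 7*exp(s) - 8)^2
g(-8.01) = 1.13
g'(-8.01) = 0.00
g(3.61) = -0.01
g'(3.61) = 0.01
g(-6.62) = 1.13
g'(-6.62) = 0.00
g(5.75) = -0.00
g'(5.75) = 0.00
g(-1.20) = 1.55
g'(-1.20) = 0.61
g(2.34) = -0.05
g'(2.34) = 0.09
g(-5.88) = 1.13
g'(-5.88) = 0.00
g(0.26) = -3.26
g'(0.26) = 14.69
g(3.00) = -0.02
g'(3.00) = 0.03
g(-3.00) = 1.18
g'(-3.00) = 0.05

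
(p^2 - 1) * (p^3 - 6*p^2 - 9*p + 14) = p^5 - 6*p^4 - 10*p^3 + 20*p^2 + 9*p - 14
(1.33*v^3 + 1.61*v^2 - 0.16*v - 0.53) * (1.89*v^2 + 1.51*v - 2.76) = 2.5137*v^5 + 5.0512*v^4 - 1.5421*v^3 - 5.6869*v^2 - 0.3587*v + 1.4628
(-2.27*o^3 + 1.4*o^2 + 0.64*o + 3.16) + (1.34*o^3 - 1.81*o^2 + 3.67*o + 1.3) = -0.93*o^3 - 0.41*o^2 + 4.31*o + 4.46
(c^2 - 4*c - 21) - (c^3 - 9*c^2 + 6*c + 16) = -c^3 + 10*c^2 - 10*c - 37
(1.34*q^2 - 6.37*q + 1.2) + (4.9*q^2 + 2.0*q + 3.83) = 6.24*q^2 - 4.37*q + 5.03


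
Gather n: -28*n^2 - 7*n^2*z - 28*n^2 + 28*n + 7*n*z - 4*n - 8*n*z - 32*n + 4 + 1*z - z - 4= n^2*(-7*z - 56) + n*(-z - 8)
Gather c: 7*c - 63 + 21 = 7*c - 42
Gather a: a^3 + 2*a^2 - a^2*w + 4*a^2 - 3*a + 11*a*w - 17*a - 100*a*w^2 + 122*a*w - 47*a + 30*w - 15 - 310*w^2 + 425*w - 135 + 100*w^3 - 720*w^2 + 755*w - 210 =a^3 + a^2*(6 - w) + a*(-100*w^2 + 133*w - 67) + 100*w^3 - 1030*w^2 + 1210*w - 360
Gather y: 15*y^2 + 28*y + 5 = 15*y^2 + 28*y + 5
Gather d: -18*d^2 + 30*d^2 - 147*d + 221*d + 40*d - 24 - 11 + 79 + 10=12*d^2 + 114*d + 54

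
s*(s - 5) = s^2 - 5*s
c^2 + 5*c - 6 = (c - 1)*(c + 6)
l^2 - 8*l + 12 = (l - 6)*(l - 2)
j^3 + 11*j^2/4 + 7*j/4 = j*(j + 1)*(j + 7/4)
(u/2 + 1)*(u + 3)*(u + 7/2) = u^3/2 + 17*u^2/4 + 47*u/4 + 21/2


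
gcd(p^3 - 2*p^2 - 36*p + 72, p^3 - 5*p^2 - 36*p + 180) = p^2 - 36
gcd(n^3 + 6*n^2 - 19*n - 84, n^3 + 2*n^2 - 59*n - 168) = n^2 + 10*n + 21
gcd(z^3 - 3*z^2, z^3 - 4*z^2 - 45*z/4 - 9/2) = 1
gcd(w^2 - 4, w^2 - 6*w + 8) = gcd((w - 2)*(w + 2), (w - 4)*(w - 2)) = w - 2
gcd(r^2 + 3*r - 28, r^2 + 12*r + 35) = r + 7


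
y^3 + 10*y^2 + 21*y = y*(y + 3)*(y + 7)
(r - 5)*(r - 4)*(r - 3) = r^3 - 12*r^2 + 47*r - 60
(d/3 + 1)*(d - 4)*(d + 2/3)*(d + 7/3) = d^4/3 + 2*d^3/3 - 121*d^2/27 - 338*d/27 - 56/9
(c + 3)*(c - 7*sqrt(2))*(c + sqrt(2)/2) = c^3 - 13*sqrt(2)*c^2/2 + 3*c^2 - 39*sqrt(2)*c/2 - 7*c - 21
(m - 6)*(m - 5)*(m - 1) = m^3 - 12*m^2 + 41*m - 30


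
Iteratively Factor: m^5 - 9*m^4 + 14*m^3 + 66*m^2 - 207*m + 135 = (m - 3)*(m^4 - 6*m^3 - 4*m^2 + 54*m - 45) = (m - 3)*(m + 3)*(m^3 - 9*m^2 + 23*m - 15) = (m - 3)*(m - 1)*(m + 3)*(m^2 - 8*m + 15) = (m - 3)^2*(m - 1)*(m + 3)*(m - 5)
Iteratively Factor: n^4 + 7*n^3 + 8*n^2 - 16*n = (n)*(n^3 + 7*n^2 + 8*n - 16) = n*(n + 4)*(n^2 + 3*n - 4) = n*(n + 4)^2*(n - 1)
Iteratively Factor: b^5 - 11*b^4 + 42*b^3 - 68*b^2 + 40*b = (b - 5)*(b^4 - 6*b^3 + 12*b^2 - 8*b) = (b - 5)*(b - 2)*(b^3 - 4*b^2 + 4*b) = (b - 5)*(b - 2)^2*(b^2 - 2*b) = b*(b - 5)*(b - 2)^2*(b - 2)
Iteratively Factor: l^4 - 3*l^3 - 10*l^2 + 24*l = (l)*(l^3 - 3*l^2 - 10*l + 24) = l*(l + 3)*(l^2 - 6*l + 8) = l*(l - 4)*(l + 3)*(l - 2)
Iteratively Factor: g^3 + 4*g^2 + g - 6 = (g + 3)*(g^2 + g - 2) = (g + 2)*(g + 3)*(g - 1)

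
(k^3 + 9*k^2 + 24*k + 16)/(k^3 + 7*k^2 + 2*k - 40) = (k^2 + 5*k + 4)/(k^2 + 3*k - 10)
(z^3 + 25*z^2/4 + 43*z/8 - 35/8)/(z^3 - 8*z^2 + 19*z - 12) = (8*z^3 + 50*z^2 + 43*z - 35)/(8*(z^3 - 8*z^2 + 19*z - 12))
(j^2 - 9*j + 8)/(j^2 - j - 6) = (-j^2 + 9*j - 8)/(-j^2 + j + 6)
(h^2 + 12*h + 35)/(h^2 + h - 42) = (h + 5)/(h - 6)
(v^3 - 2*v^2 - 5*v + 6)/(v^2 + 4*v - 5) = (v^2 - v - 6)/(v + 5)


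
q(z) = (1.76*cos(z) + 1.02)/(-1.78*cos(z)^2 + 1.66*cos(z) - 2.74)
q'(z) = (-3.56*sin(z)*cos(z) + 1.66*sin(z))*(1.76*cos(z) + 1.02)/(-1.78*cos(z)^2 + 1.66*cos(z) - 2.74)^2 - 1.76*sin(z)/(-1.78*cos(z)^2 + 1.66*cos(z) - 2.74)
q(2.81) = 0.11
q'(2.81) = 0.07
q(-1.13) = -0.75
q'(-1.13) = -0.72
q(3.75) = 0.08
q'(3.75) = -0.15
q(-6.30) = -0.97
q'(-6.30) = 0.00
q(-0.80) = -0.92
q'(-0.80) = -0.30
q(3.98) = 0.03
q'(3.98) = -0.26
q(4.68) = -0.34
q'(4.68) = -0.85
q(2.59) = 0.09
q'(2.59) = 0.13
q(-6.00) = -0.97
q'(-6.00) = 0.01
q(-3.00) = 0.12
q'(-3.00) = -0.03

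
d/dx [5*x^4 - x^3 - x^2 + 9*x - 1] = 20*x^3 - 3*x^2 - 2*x + 9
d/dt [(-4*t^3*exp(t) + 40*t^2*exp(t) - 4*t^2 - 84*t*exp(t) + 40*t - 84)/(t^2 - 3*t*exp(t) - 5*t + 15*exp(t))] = 4*((t^2 - 3*t*exp(t) - 5*t + 15*exp(t))*(-t^3*exp(t) + 7*t^2*exp(t) - t*exp(t) - 2*t - 21*exp(t) + 10) - (3*t*exp(t) - 2*t - 12*exp(t) + 5)*(t^3*exp(t) - 10*t^2*exp(t) + t^2 + 21*t*exp(t) - 10*t + 21))/(t^2 - 3*t*exp(t) - 5*t + 15*exp(t))^2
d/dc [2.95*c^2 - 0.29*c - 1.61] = 5.9*c - 0.29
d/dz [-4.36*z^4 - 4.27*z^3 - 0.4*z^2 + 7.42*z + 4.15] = -17.44*z^3 - 12.81*z^2 - 0.8*z + 7.42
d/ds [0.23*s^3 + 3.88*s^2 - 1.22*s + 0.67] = 0.69*s^2 + 7.76*s - 1.22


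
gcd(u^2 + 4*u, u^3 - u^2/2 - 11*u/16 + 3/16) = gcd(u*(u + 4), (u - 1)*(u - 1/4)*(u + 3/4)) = 1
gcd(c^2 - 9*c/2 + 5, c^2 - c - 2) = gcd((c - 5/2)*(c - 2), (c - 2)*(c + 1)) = c - 2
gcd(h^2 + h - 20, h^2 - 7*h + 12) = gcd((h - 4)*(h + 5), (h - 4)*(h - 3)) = h - 4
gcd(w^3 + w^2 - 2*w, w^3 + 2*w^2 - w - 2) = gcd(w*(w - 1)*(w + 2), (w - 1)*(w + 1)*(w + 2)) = w^2 + w - 2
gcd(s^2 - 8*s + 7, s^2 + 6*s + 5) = 1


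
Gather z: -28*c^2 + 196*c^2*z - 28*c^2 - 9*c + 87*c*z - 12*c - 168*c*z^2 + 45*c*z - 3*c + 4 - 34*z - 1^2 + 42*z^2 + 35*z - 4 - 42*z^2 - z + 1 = -56*c^2 - 168*c*z^2 - 24*c + z*(196*c^2 + 132*c)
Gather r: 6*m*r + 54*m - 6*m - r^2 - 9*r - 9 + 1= 48*m - r^2 + r*(6*m - 9) - 8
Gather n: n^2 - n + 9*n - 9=n^2 + 8*n - 9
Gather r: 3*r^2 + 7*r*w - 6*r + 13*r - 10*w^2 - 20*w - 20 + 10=3*r^2 + r*(7*w + 7) - 10*w^2 - 20*w - 10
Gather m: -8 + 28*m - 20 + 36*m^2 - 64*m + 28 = 36*m^2 - 36*m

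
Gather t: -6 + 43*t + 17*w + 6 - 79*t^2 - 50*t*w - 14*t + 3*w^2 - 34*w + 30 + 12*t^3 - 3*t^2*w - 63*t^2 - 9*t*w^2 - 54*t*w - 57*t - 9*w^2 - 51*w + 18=12*t^3 + t^2*(-3*w - 142) + t*(-9*w^2 - 104*w - 28) - 6*w^2 - 68*w + 48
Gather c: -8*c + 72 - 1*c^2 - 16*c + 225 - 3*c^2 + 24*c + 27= 324 - 4*c^2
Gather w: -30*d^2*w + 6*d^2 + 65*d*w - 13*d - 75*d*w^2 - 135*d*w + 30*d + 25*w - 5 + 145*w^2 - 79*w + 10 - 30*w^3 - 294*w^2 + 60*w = 6*d^2 + 17*d - 30*w^3 + w^2*(-75*d - 149) + w*(-30*d^2 - 70*d + 6) + 5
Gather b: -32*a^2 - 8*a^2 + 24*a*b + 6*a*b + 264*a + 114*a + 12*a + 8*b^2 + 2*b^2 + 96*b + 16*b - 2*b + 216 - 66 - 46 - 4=-40*a^2 + 390*a + 10*b^2 + b*(30*a + 110) + 100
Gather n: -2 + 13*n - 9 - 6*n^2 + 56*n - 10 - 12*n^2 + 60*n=-18*n^2 + 129*n - 21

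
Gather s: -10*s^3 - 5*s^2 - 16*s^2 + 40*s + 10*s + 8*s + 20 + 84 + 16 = -10*s^3 - 21*s^2 + 58*s + 120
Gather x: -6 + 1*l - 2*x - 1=l - 2*x - 7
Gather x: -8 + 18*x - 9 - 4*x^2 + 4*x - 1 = -4*x^2 + 22*x - 18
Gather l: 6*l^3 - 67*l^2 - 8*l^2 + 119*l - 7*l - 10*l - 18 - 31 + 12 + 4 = 6*l^3 - 75*l^2 + 102*l - 33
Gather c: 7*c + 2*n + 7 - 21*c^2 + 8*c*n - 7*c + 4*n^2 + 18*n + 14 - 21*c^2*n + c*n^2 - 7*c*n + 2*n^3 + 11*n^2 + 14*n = c^2*(-21*n - 21) + c*(n^2 + n) + 2*n^3 + 15*n^2 + 34*n + 21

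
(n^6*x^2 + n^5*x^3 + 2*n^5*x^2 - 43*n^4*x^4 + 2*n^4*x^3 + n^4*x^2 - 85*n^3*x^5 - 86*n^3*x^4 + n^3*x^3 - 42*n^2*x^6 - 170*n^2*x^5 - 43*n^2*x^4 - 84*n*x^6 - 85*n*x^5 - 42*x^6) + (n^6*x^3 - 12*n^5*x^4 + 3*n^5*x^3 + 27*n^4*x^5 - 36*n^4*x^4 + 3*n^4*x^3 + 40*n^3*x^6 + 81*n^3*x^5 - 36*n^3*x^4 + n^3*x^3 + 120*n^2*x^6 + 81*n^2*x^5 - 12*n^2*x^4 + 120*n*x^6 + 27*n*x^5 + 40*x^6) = n^6*x^3 + n^6*x^2 - 12*n^5*x^4 + 4*n^5*x^3 + 2*n^5*x^2 + 27*n^4*x^5 - 79*n^4*x^4 + 5*n^4*x^3 + n^4*x^2 + 40*n^3*x^6 - 4*n^3*x^5 - 122*n^3*x^4 + 2*n^3*x^3 + 78*n^2*x^6 - 89*n^2*x^5 - 55*n^2*x^4 + 36*n*x^6 - 58*n*x^5 - 2*x^6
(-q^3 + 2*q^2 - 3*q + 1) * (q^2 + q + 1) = -q^5 + q^4 - 2*q^3 - 2*q + 1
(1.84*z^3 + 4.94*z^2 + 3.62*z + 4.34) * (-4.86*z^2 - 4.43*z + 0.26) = -8.9424*z^5 - 32.1596*z^4 - 38.999*z^3 - 35.8446*z^2 - 18.285*z + 1.1284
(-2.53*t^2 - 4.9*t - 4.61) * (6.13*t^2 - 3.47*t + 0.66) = -15.5089*t^4 - 21.2579*t^3 - 12.9261*t^2 + 12.7627*t - 3.0426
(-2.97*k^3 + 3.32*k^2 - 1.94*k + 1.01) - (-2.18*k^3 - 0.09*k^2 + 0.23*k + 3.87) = -0.79*k^3 + 3.41*k^2 - 2.17*k - 2.86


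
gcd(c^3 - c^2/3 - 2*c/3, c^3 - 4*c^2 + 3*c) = c^2 - c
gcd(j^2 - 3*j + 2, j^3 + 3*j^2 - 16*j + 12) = j^2 - 3*j + 2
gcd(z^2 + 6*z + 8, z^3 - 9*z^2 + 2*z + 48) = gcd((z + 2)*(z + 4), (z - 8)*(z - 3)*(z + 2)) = z + 2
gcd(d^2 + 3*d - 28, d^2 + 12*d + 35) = d + 7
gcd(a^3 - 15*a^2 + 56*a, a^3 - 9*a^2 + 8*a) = a^2 - 8*a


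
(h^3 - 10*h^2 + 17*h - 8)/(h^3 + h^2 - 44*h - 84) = (h^3 - 10*h^2 + 17*h - 8)/(h^3 + h^2 - 44*h - 84)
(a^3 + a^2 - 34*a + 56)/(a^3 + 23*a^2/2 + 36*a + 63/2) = 2*(a^2 - 6*a + 8)/(2*a^2 + 9*a + 9)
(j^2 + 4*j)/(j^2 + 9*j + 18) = j*(j + 4)/(j^2 + 9*j + 18)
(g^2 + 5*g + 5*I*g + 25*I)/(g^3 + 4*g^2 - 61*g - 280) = (g + 5*I)/(g^2 - g - 56)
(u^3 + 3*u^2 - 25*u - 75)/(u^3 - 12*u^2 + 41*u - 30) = (u^2 + 8*u + 15)/(u^2 - 7*u + 6)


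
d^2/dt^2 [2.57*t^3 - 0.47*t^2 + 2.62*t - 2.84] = 15.42*t - 0.94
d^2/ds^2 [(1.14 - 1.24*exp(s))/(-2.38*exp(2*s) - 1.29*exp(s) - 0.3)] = (7.023856*exp(4*s) - 29.636712*exp(3*s) - 15.812244*exp(2*s) + 0.878886*exp(s) + 0.55278)*exp(s)/(13.481272*exp(6*s) + 21.921228*exp(5*s) + 16.979634*exp(4*s) + 7.673049*exp(3*s) + 2.14029*exp(2*s) + 0.3483*exp(s) + 0.027)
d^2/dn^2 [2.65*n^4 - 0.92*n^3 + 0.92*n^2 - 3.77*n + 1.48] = 31.8*n^2 - 5.52*n + 1.84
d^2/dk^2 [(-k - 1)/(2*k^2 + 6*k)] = (k*(k + 3)*(3*k + 4) - (k + 1)*(2*k + 3)^2)/(k^3*(k + 3)^3)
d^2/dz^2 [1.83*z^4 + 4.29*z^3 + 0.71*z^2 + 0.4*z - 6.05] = 21.96*z^2 + 25.74*z + 1.42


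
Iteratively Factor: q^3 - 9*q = (q + 3)*(q^2 - 3*q) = q*(q + 3)*(q - 3)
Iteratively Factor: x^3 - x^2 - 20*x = (x + 4)*(x^2 - 5*x) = (x - 5)*(x + 4)*(x)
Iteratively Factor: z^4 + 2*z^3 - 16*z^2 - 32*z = (z)*(z^3 + 2*z^2 - 16*z - 32) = z*(z + 2)*(z^2 - 16) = z*(z - 4)*(z + 2)*(z + 4)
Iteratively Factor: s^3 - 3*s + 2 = (s + 2)*(s^2 - 2*s + 1) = (s - 1)*(s + 2)*(s - 1)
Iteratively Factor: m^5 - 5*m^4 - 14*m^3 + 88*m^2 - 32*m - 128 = (m + 4)*(m^4 - 9*m^3 + 22*m^2 - 32) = (m - 4)*(m + 4)*(m^3 - 5*m^2 + 2*m + 8) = (m - 4)*(m + 1)*(m + 4)*(m^2 - 6*m + 8) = (m - 4)*(m - 2)*(m + 1)*(m + 4)*(m - 4)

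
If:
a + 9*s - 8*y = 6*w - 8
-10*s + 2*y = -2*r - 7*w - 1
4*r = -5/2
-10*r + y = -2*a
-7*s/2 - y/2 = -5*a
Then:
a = -9301/2804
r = -5/8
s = -13441/2804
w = -19409/2804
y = 1077/2804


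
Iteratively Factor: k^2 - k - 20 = (k - 5)*(k + 4)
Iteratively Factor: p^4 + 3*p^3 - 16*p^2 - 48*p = (p + 4)*(p^3 - p^2 - 12*p) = p*(p + 4)*(p^2 - p - 12) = p*(p - 4)*(p + 4)*(p + 3)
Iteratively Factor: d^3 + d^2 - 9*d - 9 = (d - 3)*(d^2 + 4*d + 3) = (d - 3)*(d + 1)*(d + 3)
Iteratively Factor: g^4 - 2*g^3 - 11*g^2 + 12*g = (g - 4)*(g^3 + 2*g^2 - 3*g) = (g - 4)*(g - 1)*(g^2 + 3*g) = (g - 4)*(g - 1)*(g + 3)*(g)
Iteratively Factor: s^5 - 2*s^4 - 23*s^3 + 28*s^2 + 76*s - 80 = (s + 4)*(s^4 - 6*s^3 + s^2 + 24*s - 20) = (s + 2)*(s + 4)*(s^3 - 8*s^2 + 17*s - 10) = (s - 2)*(s + 2)*(s + 4)*(s^2 - 6*s + 5) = (s - 5)*(s - 2)*(s + 2)*(s + 4)*(s - 1)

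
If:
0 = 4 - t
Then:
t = 4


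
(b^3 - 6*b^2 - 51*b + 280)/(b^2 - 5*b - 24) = (b^2 + 2*b - 35)/(b + 3)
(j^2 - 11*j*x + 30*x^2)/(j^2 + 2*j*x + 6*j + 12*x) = (j^2 - 11*j*x + 30*x^2)/(j^2 + 2*j*x + 6*j + 12*x)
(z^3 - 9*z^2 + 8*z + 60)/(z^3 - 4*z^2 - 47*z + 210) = (z + 2)/(z + 7)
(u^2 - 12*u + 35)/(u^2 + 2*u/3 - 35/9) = 9*(u^2 - 12*u + 35)/(9*u^2 + 6*u - 35)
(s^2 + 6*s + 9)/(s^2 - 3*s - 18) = (s + 3)/(s - 6)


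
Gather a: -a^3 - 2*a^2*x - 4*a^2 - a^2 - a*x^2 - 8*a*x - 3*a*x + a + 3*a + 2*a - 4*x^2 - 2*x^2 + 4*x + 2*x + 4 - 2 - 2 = -a^3 + a^2*(-2*x - 5) + a*(-x^2 - 11*x + 6) - 6*x^2 + 6*x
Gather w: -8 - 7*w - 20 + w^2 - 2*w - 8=w^2 - 9*w - 36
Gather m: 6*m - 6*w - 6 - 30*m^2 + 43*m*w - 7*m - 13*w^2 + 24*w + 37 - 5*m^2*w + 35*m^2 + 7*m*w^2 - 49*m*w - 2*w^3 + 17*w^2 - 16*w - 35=m^2*(5 - 5*w) + m*(7*w^2 - 6*w - 1) - 2*w^3 + 4*w^2 + 2*w - 4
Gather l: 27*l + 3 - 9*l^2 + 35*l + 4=-9*l^2 + 62*l + 7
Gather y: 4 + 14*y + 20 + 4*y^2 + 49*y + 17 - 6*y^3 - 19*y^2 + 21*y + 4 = -6*y^3 - 15*y^2 + 84*y + 45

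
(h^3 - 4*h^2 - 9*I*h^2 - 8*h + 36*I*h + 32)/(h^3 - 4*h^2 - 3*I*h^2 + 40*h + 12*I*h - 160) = (h - I)/(h + 5*I)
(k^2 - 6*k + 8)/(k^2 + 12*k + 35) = (k^2 - 6*k + 8)/(k^2 + 12*k + 35)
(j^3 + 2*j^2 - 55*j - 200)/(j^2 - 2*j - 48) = (j^2 + 10*j + 25)/(j + 6)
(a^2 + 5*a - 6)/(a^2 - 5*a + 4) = (a + 6)/(a - 4)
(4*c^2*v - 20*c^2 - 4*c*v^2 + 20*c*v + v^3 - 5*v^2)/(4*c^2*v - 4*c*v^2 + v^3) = (v - 5)/v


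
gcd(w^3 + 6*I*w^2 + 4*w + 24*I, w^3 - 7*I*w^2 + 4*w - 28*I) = w^2 + 4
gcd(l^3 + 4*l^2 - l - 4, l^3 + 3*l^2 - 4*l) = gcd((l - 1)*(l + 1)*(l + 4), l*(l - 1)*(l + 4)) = l^2 + 3*l - 4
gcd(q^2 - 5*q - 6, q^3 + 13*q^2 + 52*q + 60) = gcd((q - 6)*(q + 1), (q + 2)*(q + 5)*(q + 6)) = 1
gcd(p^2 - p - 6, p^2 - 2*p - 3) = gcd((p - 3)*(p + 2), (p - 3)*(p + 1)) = p - 3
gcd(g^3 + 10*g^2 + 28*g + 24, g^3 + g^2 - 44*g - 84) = g^2 + 8*g + 12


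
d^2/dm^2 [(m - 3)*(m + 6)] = 2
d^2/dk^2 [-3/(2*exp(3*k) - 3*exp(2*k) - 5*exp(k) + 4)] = 3*(-2*(-6*exp(2*k) + 6*exp(k) + 5)^2*exp(k) + (18*exp(2*k) - 12*exp(k) - 5)*(2*exp(3*k) - 3*exp(2*k) - 5*exp(k) + 4))*exp(k)/(2*exp(3*k) - 3*exp(2*k) - 5*exp(k) + 4)^3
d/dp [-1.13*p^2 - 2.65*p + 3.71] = -2.26*p - 2.65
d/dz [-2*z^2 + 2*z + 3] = 2 - 4*z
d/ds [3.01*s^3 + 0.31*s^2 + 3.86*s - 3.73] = 9.03*s^2 + 0.62*s + 3.86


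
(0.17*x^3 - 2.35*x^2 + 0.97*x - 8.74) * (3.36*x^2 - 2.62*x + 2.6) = 0.5712*x^5 - 8.3414*x^4 + 9.8582*x^3 - 38.0178*x^2 + 25.4208*x - 22.724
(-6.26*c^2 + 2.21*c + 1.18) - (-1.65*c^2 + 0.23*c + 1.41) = -4.61*c^2 + 1.98*c - 0.23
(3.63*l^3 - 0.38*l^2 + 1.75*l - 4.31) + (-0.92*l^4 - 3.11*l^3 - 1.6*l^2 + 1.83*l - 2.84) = -0.92*l^4 + 0.52*l^3 - 1.98*l^2 + 3.58*l - 7.15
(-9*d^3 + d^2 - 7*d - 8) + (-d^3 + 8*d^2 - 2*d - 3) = -10*d^3 + 9*d^2 - 9*d - 11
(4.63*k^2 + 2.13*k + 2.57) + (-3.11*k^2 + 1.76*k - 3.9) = 1.52*k^2 + 3.89*k - 1.33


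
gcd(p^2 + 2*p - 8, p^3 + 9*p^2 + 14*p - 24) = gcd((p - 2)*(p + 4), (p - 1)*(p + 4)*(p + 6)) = p + 4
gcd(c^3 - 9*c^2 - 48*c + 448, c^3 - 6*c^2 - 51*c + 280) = c^2 - c - 56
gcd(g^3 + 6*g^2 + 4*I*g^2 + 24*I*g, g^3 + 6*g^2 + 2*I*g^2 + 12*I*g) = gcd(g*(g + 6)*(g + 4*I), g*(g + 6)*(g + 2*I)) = g^2 + 6*g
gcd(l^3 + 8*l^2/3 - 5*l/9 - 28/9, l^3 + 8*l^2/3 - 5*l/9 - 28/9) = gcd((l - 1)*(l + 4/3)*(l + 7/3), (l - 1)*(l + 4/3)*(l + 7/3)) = l^3 + 8*l^2/3 - 5*l/9 - 28/9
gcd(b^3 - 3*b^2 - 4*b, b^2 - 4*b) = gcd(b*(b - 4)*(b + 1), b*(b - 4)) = b^2 - 4*b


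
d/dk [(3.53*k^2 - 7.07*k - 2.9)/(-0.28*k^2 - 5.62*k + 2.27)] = (-21.8182*k^2 + 14.4022*k - 32.3469)/(0.0784*k^4 + 3.1472*k^3 + 30.3132*k^2 - 25.5148*k + 5.1529)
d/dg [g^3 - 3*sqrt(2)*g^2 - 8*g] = 3*g^2 - 6*sqrt(2)*g - 8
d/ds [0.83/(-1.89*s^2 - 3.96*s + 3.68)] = (3.1374*s + 3.2868)/(1.89*s^2 + 3.96*s - 3.68)^2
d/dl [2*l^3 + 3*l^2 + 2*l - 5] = 6*l^2 + 6*l + 2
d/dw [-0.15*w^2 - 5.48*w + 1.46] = -0.3*w - 5.48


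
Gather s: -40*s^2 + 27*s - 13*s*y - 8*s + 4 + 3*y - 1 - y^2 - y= -40*s^2 + s*(19 - 13*y) - y^2 + 2*y + 3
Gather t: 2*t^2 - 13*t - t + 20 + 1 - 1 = 2*t^2 - 14*t + 20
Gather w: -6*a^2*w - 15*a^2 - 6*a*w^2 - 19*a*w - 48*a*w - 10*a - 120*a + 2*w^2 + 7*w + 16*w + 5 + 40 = -15*a^2 - 130*a + w^2*(2 - 6*a) + w*(-6*a^2 - 67*a + 23) + 45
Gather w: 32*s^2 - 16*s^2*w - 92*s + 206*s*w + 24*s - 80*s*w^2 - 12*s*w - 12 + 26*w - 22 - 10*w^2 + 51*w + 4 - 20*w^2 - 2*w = 32*s^2 - 68*s + w^2*(-80*s - 30) + w*(-16*s^2 + 194*s + 75) - 30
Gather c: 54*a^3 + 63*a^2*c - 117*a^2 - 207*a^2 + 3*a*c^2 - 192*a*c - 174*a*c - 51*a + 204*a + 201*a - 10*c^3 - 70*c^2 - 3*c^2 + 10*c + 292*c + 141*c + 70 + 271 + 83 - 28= 54*a^3 - 324*a^2 + 354*a - 10*c^3 + c^2*(3*a - 73) + c*(63*a^2 - 366*a + 443) + 396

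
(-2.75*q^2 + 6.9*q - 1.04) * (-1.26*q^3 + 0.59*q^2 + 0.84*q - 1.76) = 3.465*q^5 - 10.3165*q^4 + 3.0714*q^3 + 10.0224*q^2 - 13.0176*q + 1.8304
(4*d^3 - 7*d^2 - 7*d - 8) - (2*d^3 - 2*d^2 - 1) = 2*d^3 - 5*d^2 - 7*d - 7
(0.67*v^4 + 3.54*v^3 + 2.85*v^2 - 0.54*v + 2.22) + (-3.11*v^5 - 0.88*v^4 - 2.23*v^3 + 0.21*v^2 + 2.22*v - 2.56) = -3.11*v^5 - 0.21*v^4 + 1.31*v^3 + 3.06*v^2 + 1.68*v - 0.34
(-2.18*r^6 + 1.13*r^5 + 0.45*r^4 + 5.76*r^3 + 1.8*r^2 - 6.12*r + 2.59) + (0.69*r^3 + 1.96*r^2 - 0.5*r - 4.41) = -2.18*r^6 + 1.13*r^5 + 0.45*r^4 + 6.45*r^3 + 3.76*r^2 - 6.62*r - 1.82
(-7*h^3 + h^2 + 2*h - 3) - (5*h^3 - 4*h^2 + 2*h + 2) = -12*h^3 + 5*h^2 - 5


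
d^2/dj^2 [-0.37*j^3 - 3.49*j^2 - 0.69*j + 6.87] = -2.22*j - 6.98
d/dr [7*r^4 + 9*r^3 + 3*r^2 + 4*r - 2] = 28*r^3 + 27*r^2 + 6*r + 4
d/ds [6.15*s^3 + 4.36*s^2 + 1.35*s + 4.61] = 18.45*s^2 + 8.72*s + 1.35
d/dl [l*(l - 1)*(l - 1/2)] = 3*l^2 - 3*l + 1/2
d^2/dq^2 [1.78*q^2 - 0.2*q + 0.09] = 3.56000000000000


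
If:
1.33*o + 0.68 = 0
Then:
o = -0.51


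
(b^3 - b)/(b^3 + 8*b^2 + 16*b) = (b^2 - 1)/(b^2 + 8*b + 16)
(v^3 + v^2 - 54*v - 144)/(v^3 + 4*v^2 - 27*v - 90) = (v - 8)/(v - 5)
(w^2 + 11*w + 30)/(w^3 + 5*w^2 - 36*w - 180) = 1/(w - 6)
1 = 1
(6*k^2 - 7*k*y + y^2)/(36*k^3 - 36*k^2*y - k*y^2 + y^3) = 1/(6*k + y)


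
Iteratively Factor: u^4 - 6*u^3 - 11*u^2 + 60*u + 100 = (u + 2)*(u^3 - 8*u^2 + 5*u + 50) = (u - 5)*(u + 2)*(u^2 - 3*u - 10) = (u - 5)*(u + 2)^2*(u - 5)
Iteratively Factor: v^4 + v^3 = (v + 1)*(v^3) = v*(v + 1)*(v^2) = v^2*(v + 1)*(v)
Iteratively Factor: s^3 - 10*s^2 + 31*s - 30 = (s - 5)*(s^2 - 5*s + 6) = (s - 5)*(s - 2)*(s - 3)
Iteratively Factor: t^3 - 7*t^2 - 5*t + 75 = (t - 5)*(t^2 - 2*t - 15) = (t - 5)*(t + 3)*(t - 5)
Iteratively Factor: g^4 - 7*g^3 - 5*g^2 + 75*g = (g + 3)*(g^3 - 10*g^2 + 25*g) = g*(g + 3)*(g^2 - 10*g + 25) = g*(g - 5)*(g + 3)*(g - 5)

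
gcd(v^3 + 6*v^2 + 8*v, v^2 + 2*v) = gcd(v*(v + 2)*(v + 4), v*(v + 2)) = v^2 + 2*v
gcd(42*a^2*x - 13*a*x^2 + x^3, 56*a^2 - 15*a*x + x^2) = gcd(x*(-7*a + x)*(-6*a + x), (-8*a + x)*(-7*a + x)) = -7*a + x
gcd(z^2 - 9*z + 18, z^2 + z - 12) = z - 3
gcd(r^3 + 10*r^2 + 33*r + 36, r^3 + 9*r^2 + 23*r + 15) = r + 3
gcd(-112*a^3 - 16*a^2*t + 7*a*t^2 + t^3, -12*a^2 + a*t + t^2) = 4*a + t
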